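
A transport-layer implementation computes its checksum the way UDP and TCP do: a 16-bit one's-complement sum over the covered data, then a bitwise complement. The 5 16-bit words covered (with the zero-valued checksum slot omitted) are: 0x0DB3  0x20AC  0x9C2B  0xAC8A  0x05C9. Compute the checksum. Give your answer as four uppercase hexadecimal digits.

8321

One's-complement addition (fold any carry out of bit 15 back into bit 0):
  0x0DB3 + 0x20AC = 0x02E5F
  0x2E5F + 0x9C2B = 0x0CA8A
  0xCA8A + 0xAC8A = 0x17714 → wrap carry → 0x7715
  0x7715 + 0x05C9 = 0x07CDE
One's-complement sum = 0x7CDE.
Checksum = ~0x7CDE & 0xFFFF = 0x8321.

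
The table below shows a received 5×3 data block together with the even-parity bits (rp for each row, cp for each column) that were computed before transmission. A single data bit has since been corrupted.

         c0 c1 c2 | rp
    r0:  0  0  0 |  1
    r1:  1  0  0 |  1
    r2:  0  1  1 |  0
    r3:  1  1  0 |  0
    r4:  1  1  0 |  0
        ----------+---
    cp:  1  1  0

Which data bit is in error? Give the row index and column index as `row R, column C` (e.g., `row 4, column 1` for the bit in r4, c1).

Recompute each row's even parity and compare to rp:
  r0: data parity 0, sent rp 1 → mismatch
  r1: data parity 1, sent rp 1 → ok
  r2: data parity 0, sent rp 0 → ok
  r3: data parity 0, sent rp 0 → ok
  r4: data parity 0, sent rp 0 → ok
Recompute each column's even parity and compare to cp:
  c0: data parity 1, sent cp 1 → ok
  c1: data parity 1, sent cp 1 → ok
  c2: data parity 1, sent cp 0 → mismatch
Exactly one row (r0) and one column (c2) fail → the flipped bit is at their intersection.

row 0, column 2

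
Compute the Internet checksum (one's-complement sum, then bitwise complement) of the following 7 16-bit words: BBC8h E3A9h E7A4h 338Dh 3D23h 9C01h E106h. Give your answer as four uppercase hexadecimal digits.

One's-complement addition (fold any carry out of bit 15 back into bit 0):
  0xBBC8 + 0xE3A9 = 0x19F71 → wrap carry → 0x9F72
  0x9F72 + 0xE7A4 = 0x18716 → wrap carry → 0x8717
  0x8717 + 0x338D = 0x0BAA4
  0xBAA4 + 0x3D23 = 0x0F7C7
  0xF7C7 + 0x9C01 = 0x193C8 → wrap carry → 0x93C9
  0x93C9 + 0xE106 = 0x174CF → wrap carry → 0x74D0
One's-complement sum = 0x74D0.
Checksum = ~0x74D0 & 0xFFFF = 0x8B2F.

8B2F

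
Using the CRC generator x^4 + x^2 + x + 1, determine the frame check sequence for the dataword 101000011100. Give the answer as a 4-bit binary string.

Append 4 zeros: 1010000111000000. Divide by 10111 (XOR where the leading bit is 1):
  pos 0: 10100 XOR 10111 = 00011
  pos 3: 11001 XOR 10111 = 01110
  pos 4: 11101 XOR 10111 = 01010
  pos 5: 10101 XOR 10111 = 00010
  pos 8: 10000 XOR 10111 = 00111
  pos 10: 11100 XOR 10111 = 01011
  pos 11: 10110 XOR 10111 = 00001
Remainder (last 4 bits) = 0001. This is the CRC / FCS.

0001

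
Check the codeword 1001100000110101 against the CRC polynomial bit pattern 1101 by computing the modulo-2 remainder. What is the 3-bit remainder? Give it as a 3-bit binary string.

Modulo-2 division of 1001100000110101 by 1101:
  pos 0: 1001 XOR 1101 = 0100
  pos 1: 1001 XOR 1101 = 0100
  pos 2: 1000 XOR 1101 = 0101
  pos 3: 1010 XOR 1101 = 0111
  pos 4: 1110 XOR 1101 = 0011
  pos 6: 1100 XOR 1101 = 0001
  pos 9: 1110 XOR 1101 = 0011
  pos 11: 1110 XOR 1101 = 0011
Remainder = 111 (nonzero — an error is detected).

111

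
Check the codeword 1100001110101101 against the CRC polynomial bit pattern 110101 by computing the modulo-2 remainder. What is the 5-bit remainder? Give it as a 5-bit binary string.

Modulo-2 division of 1100001110101101 by 110101:
  pos 0: 110000 XOR 110101 = 000101
  pos 3: 101111 XOR 110101 = 011010
  pos 4: 110100 XOR 110101 = 000001
  pos 9: 110110 XOR 110101 = 000011
Remainder = 00111 (nonzero — an error is detected).

00111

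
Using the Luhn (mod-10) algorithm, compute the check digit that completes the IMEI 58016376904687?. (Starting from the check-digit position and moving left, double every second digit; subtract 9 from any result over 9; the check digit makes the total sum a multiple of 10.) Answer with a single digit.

5

Partial digits right→left: 7 8 6 4 0 9 6 7 3 6 1 0 8 5
Double every second digit counting from the check-digit position (so the 1st, 3rd, 5th, ... of the partial from the right).
  doubled (with −9 where >9): 5 3 0 3 6 2 7 → sum 26
  kept as-is: 8 4 9 7 6 0 5 → sum 39
Total = 26 + 39 = 65.
Check digit = (10 − (65 mod 10)) mod 10 = 5.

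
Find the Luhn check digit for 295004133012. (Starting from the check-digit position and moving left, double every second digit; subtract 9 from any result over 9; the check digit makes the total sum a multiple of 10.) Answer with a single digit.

1

Partial digits right→left: 2 1 0 3 3 1 4 0 0 5 9 2
Double every second digit counting from the check-digit position (so the 1st, 3rd, 5th, ... of the partial from the right).
  doubled (with −9 where >9): 4 0 6 8 0 9 → sum 27
  kept as-is: 1 3 1 0 5 2 → sum 12
Total = 27 + 12 = 39.
Check digit = (10 − (39 mod 10)) mod 10 = 1.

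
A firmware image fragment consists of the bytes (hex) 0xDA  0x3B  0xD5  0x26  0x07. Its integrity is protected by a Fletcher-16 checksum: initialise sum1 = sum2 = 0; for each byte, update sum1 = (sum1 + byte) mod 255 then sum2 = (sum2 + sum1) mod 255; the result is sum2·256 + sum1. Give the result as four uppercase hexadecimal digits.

Running sums (mod 255):
  after byte 0 (0xDA): sum1=218, sum2=218
  after byte 1 (0x3B): sum1=22, sum2=240
  after byte 2 (0xD5): sum1=235, sum2=220
  after byte 3 (0x26): sum1=18, sum2=238
  after byte 4 (0x07): sum1=25, sum2=8
Checksum = sum2·256 + sum1 = 8·256 + 25 = 2073 = 0x0819.

0819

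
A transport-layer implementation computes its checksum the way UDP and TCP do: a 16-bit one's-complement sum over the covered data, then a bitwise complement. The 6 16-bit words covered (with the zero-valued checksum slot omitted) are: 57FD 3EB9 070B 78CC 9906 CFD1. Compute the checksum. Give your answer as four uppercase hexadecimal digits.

8099

One's-complement addition (fold any carry out of bit 15 back into bit 0):
  0x57FD + 0x3EB9 = 0x096B6
  0x96B6 + 0x070B = 0x09DC1
  0x9DC1 + 0x78CC = 0x1168D → wrap carry → 0x168E
  0x168E + 0x9906 = 0x0AF94
  0xAF94 + 0xCFD1 = 0x17F65 → wrap carry → 0x7F66
One's-complement sum = 0x7F66.
Checksum = ~0x7F66 & 0xFFFF = 0x8099.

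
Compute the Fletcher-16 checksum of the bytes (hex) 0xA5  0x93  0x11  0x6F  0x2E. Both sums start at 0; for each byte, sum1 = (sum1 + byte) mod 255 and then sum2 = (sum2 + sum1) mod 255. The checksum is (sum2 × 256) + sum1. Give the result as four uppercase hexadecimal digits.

Running sums (mod 255):
  after byte 0 (0xA5): sum1=165, sum2=165
  after byte 1 (0x93): sum1=57, sum2=222
  after byte 2 (0x11): sum1=74, sum2=41
  after byte 3 (0x6F): sum1=185, sum2=226
  after byte 4 (0x2E): sum1=231, sum2=202
Checksum = sum2·256 + sum1 = 202·256 + 231 = 51943 = 0xCAE7.

CAE7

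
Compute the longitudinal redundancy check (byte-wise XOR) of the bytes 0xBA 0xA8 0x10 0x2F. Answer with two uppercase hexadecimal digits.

2D

XOR the bytes together:
  start with 0xBA
  0xBA ⊕ 0xA8 = 0x12
  0x12 ⊕ 0x10 = 0x02
  0x02 ⊕ 0x2F = 0x2D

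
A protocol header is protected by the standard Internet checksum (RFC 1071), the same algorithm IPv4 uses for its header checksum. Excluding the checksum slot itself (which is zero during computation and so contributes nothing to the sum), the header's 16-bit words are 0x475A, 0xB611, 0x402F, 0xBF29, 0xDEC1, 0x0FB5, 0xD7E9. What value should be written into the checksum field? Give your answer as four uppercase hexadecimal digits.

3CDA

One's-complement addition (fold any carry out of bit 15 back into bit 0):
  0x475A + 0xB611 = 0x0FD6B
  0xFD6B + 0x402F = 0x13D9A → wrap carry → 0x3D9B
  0x3D9B + 0xBF29 = 0x0FCC4
  0xFCC4 + 0xDEC1 = 0x1DB85 → wrap carry → 0xDB86
  0xDB86 + 0x0FB5 = 0x0EB3B
  0xEB3B + 0xD7E9 = 0x1C324 → wrap carry → 0xC325
One's-complement sum = 0xC325.
Checksum = ~0xC325 & 0xFFFF = 0x3CDA.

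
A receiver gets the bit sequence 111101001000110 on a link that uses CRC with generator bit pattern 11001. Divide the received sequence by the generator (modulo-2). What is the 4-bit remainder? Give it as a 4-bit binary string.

Modulo-2 division of 111101001000110 by 11001:
  pos 0: 11110 XOR 11001 = 00111
  pos 2: 11110 XOR 11001 = 00111
  pos 4: 11101 XOR 11001 = 00100
  pos 6: 10000 XOR 11001 = 01001
  pos 7: 10010 XOR 11001 = 01011
  pos 8: 10111 XOR 11001 = 01110
  pos 9: 11101 XOR 11001 = 00100
Remainder = 1000 (nonzero — an error is detected).

1000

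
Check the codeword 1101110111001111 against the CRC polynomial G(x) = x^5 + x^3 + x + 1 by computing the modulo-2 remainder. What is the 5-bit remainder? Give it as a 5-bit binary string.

Modulo-2 division of 1101110111001111 by 101011:
  pos 0: 110111 XOR 101011 = 011100
  pos 1: 111000 XOR 101011 = 010011
  pos 2: 100111 XOR 101011 = 001100
  pos 4: 110011 XOR 101011 = 011000
  pos 5: 110000 XOR 101011 = 011011
  pos 6: 110110 XOR 101011 = 011101
  pos 7: 111011 XOR 101011 = 010000
  pos 8: 100001 XOR 101011 = 001010
  pos 10: 101011 XOR 101011 = 000000
Remainder = 00000 (zero — the frame passes the CRC check).

00000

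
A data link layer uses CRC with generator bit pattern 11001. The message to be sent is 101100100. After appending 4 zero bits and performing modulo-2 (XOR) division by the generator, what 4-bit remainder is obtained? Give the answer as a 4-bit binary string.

Append 4 zeros: 1011001000000. Divide by 11001 (XOR where the leading bit is 1):
  pos 0: 10110 XOR 11001 = 01111
  pos 1: 11110 XOR 11001 = 00111
  pos 3: 11110 XOR 11001 = 00111
  pos 5: 11100 XOR 11001 = 00101
  pos 7: 10100 XOR 11001 = 01101
  pos 8: 11010 XOR 11001 = 00011
Remainder (last 4 bits) = 0011. This is the CRC / FCS.

0011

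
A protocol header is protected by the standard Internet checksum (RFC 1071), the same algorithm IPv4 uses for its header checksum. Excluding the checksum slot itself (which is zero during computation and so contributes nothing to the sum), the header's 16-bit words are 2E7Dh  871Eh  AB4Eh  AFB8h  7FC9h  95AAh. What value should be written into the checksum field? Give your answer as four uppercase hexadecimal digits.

D9E8

One's-complement addition (fold any carry out of bit 15 back into bit 0):
  0x2E7D + 0x871E = 0x0B59B
  0xB59B + 0xAB4E = 0x160E9 → wrap carry → 0x60EA
  0x60EA + 0xAFB8 = 0x110A2 → wrap carry → 0x10A3
  0x10A3 + 0x7FC9 = 0x0906C
  0x906C + 0x95AA = 0x12616 → wrap carry → 0x2617
One's-complement sum = 0x2617.
Checksum = ~0x2617 & 0xFFFF = 0xD9E8.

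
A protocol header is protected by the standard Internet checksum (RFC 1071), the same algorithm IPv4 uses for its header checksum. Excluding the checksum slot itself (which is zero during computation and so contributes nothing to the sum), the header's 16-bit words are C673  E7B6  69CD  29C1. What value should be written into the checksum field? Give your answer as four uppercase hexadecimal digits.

One's-complement addition (fold any carry out of bit 15 back into bit 0):
  0xC673 + 0xE7B6 = 0x1AE29 → wrap carry → 0xAE2A
  0xAE2A + 0x69CD = 0x117F7 → wrap carry → 0x17F8
  0x17F8 + 0x29C1 = 0x041B9
One's-complement sum = 0x41B9.
Checksum = ~0x41B9 & 0xFFFF = 0xBE46.

BE46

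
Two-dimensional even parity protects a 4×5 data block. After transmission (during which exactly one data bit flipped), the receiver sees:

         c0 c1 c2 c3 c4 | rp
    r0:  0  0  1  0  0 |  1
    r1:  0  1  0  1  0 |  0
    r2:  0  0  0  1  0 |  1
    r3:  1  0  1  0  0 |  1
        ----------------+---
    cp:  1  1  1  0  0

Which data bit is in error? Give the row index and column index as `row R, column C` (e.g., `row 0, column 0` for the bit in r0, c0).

Recompute each row's even parity and compare to rp:
  r0: data parity 1, sent rp 1 → ok
  r1: data parity 0, sent rp 0 → ok
  r2: data parity 1, sent rp 1 → ok
  r3: data parity 0, sent rp 1 → mismatch
Recompute each column's even parity and compare to cp:
  c0: data parity 1, sent cp 1 → ok
  c1: data parity 1, sent cp 1 → ok
  c2: data parity 0, sent cp 1 → mismatch
  c3: data parity 0, sent cp 0 → ok
  c4: data parity 0, sent cp 0 → ok
Exactly one row (r3) and one column (c2) fail → the flipped bit is at their intersection.

row 3, column 2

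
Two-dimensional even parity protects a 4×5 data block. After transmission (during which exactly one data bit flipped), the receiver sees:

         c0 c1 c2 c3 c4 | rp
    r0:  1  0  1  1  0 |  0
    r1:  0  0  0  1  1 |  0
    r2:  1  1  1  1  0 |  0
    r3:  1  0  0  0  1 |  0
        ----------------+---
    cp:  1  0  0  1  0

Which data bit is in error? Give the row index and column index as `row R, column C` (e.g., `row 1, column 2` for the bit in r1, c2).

row 0, column 1

Recompute each row's even parity and compare to rp:
  r0: data parity 1, sent rp 0 → mismatch
  r1: data parity 0, sent rp 0 → ok
  r2: data parity 0, sent rp 0 → ok
  r3: data parity 0, sent rp 0 → ok
Recompute each column's even parity and compare to cp:
  c0: data parity 1, sent cp 1 → ok
  c1: data parity 1, sent cp 0 → mismatch
  c2: data parity 0, sent cp 0 → ok
  c3: data parity 1, sent cp 1 → ok
  c4: data parity 0, sent cp 0 → ok
Exactly one row (r0) and one column (c1) fail → the flipped bit is at their intersection.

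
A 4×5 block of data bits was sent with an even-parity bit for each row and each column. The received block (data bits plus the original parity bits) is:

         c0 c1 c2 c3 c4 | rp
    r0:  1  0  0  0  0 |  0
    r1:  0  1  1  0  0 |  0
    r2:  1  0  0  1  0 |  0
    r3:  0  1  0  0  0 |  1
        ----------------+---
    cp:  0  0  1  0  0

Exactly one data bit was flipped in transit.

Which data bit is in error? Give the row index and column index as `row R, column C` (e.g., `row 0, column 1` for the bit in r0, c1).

Recompute each row's even parity and compare to rp:
  r0: data parity 1, sent rp 0 → mismatch
  r1: data parity 0, sent rp 0 → ok
  r2: data parity 0, sent rp 0 → ok
  r3: data parity 1, sent rp 1 → ok
Recompute each column's even parity and compare to cp:
  c0: data parity 0, sent cp 0 → ok
  c1: data parity 0, sent cp 0 → ok
  c2: data parity 1, sent cp 1 → ok
  c3: data parity 1, sent cp 0 → mismatch
  c4: data parity 0, sent cp 0 → ok
Exactly one row (r0) and one column (c3) fail → the flipped bit is at their intersection.

row 0, column 3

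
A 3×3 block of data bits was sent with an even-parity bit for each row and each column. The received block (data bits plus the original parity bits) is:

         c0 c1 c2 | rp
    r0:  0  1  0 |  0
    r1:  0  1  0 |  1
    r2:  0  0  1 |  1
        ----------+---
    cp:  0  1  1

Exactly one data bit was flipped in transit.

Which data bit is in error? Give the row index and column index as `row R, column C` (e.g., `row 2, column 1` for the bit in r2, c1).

Recompute each row's even parity and compare to rp:
  r0: data parity 1, sent rp 0 → mismatch
  r1: data parity 1, sent rp 1 → ok
  r2: data parity 1, sent rp 1 → ok
Recompute each column's even parity and compare to cp:
  c0: data parity 0, sent cp 0 → ok
  c1: data parity 0, sent cp 1 → mismatch
  c2: data parity 1, sent cp 1 → ok
Exactly one row (r0) and one column (c1) fail → the flipped bit is at their intersection.

row 0, column 1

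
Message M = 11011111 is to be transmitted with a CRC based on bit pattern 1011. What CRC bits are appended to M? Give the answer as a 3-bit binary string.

001

Append 3 zeros: 11011111000. Divide by 1011 (XOR where the leading bit is 1):
  pos 0: 1101 XOR 1011 = 0110
  pos 1: 1101 XOR 1011 = 0110
  pos 2: 1101 XOR 1011 = 0110
  pos 3: 1101 XOR 1011 = 0110
  pos 4: 1101 XOR 1011 = 0110
  pos 5: 1100 XOR 1011 = 0111
  pos 6: 1110 XOR 1011 = 0101
  pos 7: 1010 XOR 1011 = 0001
Remainder (last 3 bits) = 001. This is the CRC / FCS.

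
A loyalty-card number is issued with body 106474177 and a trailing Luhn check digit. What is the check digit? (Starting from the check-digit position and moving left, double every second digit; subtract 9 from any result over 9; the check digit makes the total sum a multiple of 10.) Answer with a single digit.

8

Partial digits right→left: 7 7 1 4 7 4 6 0 1
Double every second digit counting from the check-digit position (so the 1st, 3rd, 5th, ... of the partial from the right).
  doubled (with −9 where >9): 5 2 5 3 2 → sum 17
  kept as-is: 7 4 4 0 → sum 15
Total = 17 + 15 = 32.
Check digit = (10 − (32 mod 10)) mod 10 = 8.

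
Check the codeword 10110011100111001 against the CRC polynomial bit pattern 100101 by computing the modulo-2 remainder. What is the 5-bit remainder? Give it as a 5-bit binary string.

00000

Modulo-2 division of 10110011100111001 by 100101:
  pos 0: 101100 XOR 100101 = 001001
  pos 2: 100111 XOR 100101 = 000010
  pos 6: 101001 XOR 100101 = 001100
  pos 8: 110011 XOR 100101 = 010110
  pos 9: 101100 XOR 100101 = 001001
  pos 11: 100101 XOR 100101 = 000000
Remainder = 00000 (zero — the frame passes the CRC check).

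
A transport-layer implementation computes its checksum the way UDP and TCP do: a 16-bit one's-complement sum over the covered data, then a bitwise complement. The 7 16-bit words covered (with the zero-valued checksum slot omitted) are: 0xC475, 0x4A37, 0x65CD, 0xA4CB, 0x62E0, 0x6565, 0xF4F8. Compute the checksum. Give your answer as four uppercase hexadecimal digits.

One's-complement addition (fold any carry out of bit 15 back into bit 0):
  0xC475 + 0x4A37 = 0x10EAC → wrap carry → 0x0EAD
  0x0EAD + 0x65CD = 0x0747A
  0x747A + 0xA4CB = 0x11945 → wrap carry → 0x1946
  0x1946 + 0x62E0 = 0x07C26
  0x7C26 + 0x6565 = 0x0E18B
  0xE18B + 0xF4F8 = 0x1D683 → wrap carry → 0xD684
One's-complement sum = 0xD684.
Checksum = ~0xD684 & 0xFFFF = 0x297B.

297B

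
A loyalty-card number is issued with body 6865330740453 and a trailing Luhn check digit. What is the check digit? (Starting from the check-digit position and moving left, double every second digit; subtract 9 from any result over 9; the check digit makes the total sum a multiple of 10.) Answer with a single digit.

8

Partial digits right→left: 3 5 4 0 4 7 0 3 3 5 6 8 6
Double every second digit counting from the check-digit position (so the 1st, 3rd, 5th, ... of the partial from the right).
  doubled (with −9 where >9): 6 8 8 0 6 3 3 → sum 34
  kept as-is: 5 0 7 3 5 8 → sum 28
Total = 34 + 28 = 62.
Check digit = (10 − (62 mod 10)) mod 10 = 8.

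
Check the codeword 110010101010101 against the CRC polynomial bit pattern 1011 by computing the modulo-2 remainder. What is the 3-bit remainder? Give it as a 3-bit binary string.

011

Modulo-2 division of 110010101010101 by 1011:
  pos 0: 1100 XOR 1011 = 0111
  pos 1: 1111 XOR 1011 = 0100
  pos 2: 1000 XOR 1011 = 0011
  pos 4: 1110 XOR 1011 = 0101
  pos 5: 1011 XOR 1011 = 0000
  pos 10: 1010 XOR 1011 = 0001
Remainder = 011 (nonzero — an error is detected).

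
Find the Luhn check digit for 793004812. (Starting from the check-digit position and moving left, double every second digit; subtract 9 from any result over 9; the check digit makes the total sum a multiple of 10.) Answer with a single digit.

4

Partial digits right→left: 2 1 8 4 0 0 3 9 7
Double every second digit counting from the check-digit position (so the 1st, 3rd, 5th, ... of the partial from the right).
  doubled (with −9 where >9): 4 7 0 6 5 → sum 22
  kept as-is: 1 4 0 9 → sum 14
Total = 22 + 14 = 36.
Check digit = (10 − (36 mod 10)) mod 10 = 4.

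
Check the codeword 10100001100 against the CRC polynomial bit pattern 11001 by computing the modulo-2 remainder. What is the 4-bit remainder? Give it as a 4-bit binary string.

1000

Modulo-2 division of 10100001100 by 11001:
  pos 0: 10100 XOR 11001 = 01101
  pos 1: 11010 XOR 11001 = 00011
  pos 4: 11011 XOR 11001 = 00010
Remainder = 1000 (nonzero — an error is detected).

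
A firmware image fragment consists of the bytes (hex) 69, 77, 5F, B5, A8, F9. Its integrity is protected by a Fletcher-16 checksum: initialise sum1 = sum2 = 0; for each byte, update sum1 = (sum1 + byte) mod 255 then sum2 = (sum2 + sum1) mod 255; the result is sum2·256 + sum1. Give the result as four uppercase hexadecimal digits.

B798

Running sums (mod 255):
  after byte 0 (69): sum1=105, sum2=105
  after byte 1 (77): sum1=224, sum2=74
  after byte 2 (5F): sum1=64, sum2=138
  after byte 3 (B5): sum1=245, sum2=128
  after byte 4 (A8): sum1=158, sum2=31
  after byte 5 (F9): sum1=152, sum2=183
Checksum = sum2·256 + sum1 = 183·256 + 152 = 47000 = 0xB798.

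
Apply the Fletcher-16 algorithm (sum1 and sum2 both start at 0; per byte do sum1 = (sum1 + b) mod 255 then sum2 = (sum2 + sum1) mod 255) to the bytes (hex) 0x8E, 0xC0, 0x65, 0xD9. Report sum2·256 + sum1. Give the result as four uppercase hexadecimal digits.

Running sums (mod 255):
  after byte 0 (0x8E): sum1=142, sum2=142
  after byte 1 (0xC0): sum1=79, sum2=221
  after byte 2 (0x65): sum1=180, sum2=146
  after byte 3 (0xD9): sum1=142, sum2=33
Checksum = sum2·256 + sum1 = 33·256 + 142 = 8590 = 0x218E.

218E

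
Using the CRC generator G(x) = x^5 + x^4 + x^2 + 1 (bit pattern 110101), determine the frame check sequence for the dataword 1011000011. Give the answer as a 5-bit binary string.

Append 5 zeros: 101100001100000. Divide by 110101 (XOR where the leading bit is 1):
  pos 0: 101100 XOR 110101 = 011001
  pos 1: 110010 XOR 110101 = 000111
  pos 4: 111011 XOR 110101 = 001110
  pos 6: 111000 XOR 110101 = 001101
  pos 8: 110100 XOR 110101 = 000001
Remainder (last 5 bits) = 00010. This is the CRC / FCS.

00010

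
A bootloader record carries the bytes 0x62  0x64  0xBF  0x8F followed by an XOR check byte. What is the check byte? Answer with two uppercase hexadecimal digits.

36

XOR the bytes together:
  start with 0x62
  0x62 ⊕ 0x64 = 0x06
  0x06 ⊕ 0xBF = 0xB9
  0xB9 ⊕ 0x8F = 0x36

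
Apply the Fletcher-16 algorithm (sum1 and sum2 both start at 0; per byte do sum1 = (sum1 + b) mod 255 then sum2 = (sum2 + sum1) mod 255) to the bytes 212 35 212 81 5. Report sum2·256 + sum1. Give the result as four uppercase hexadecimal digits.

DA23

Running sums (mod 255):
  after byte 0 (212): sum1=212, sum2=212
  after byte 1 (35): sum1=247, sum2=204
  after byte 2 (212): sum1=204, sum2=153
  after byte 3 (81): sum1=30, sum2=183
  after byte 4 (5): sum1=35, sum2=218
Checksum = sum2·256 + sum1 = 218·256 + 35 = 55843 = 0xDA23.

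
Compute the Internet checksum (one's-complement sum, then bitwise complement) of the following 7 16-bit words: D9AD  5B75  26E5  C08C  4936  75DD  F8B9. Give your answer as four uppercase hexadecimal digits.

One's-complement addition (fold any carry out of bit 15 back into bit 0):
  0xD9AD + 0x5B75 = 0x13522 → wrap carry → 0x3523
  0x3523 + 0x26E5 = 0x05C08
  0x5C08 + 0xC08C = 0x11C94 → wrap carry → 0x1C95
  0x1C95 + 0x4936 = 0x065CB
  0x65CB + 0x75DD = 0x0DBA8
  0xDBA8 + 0xF8B9 = 0x1D461 → wrap carry → 0xD462
One's-complement sum = 0xD462.
Checksum = ~0xD462 & 0xFFFF = 0x2B9D.

2B9D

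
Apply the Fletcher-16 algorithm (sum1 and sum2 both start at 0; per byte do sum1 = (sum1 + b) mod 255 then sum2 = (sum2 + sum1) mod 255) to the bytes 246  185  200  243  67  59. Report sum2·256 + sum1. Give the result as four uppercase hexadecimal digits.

Running sums (mod 255):
  after byte 0 (246): sum1=246, sum2=246
  after byte 1 (185): sum1=176, sum2=167
  after byte 2 (200): sum1=121, sum2=33
  after byte 3 (243): sum1=109, sum2=142
  after byte 4 (67): sum1=176, sum2=63
  after byte 5 (59): sum1=235, sum2=43
Checksum = sum2·256 + sum1 = 43·256 + 235 = 11243 = 0x2BEB.

2BEB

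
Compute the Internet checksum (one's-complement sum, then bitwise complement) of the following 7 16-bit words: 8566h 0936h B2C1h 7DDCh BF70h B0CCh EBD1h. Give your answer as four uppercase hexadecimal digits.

E4B5

One's-complement addition (fold any carry out of bit 15 back into bit 0):
  0x8566 + 0x0936 = 0x08E9C
  0x8E9C + 0xB2C1 = 0x1415D → wrap carry → 0x415E
  0x415E + 0x7DDC = 0x0BF3A
  0xBF3A + 0xBF70 = 0x17EAA → wrap carry → 0x7EAB
  0x7EAB + 0xB0CC = 0x12F77 → wrap carry → 0x2F78
  0x2F78 + 0xEBD1 = 0x11B49 → wrap carry → 0x1B4A
One's-complement sum = 0x1B4A.
Checksum = ~0x1B4A & 0xFFFF = 0xE4B5.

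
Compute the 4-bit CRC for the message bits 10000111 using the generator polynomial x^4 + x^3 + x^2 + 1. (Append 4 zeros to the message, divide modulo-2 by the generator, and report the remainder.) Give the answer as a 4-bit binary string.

Append 4 zeros: 100001110000. Divide by 11101 (XOR where the leading bit is 1):
  pos 0: 10000 XOR 11101 = 01101
  pos 1: 11011 XOR 11101 = 00110
  pos 3: 11011 XOR 11101 = 00110
  pos 5: 11000 XOR 11101 = 00101
  pos 7: 10100 XOR 11101 = 01001
Remainder (last 4 bits) = 1001. This is the CRC / FCS.

1001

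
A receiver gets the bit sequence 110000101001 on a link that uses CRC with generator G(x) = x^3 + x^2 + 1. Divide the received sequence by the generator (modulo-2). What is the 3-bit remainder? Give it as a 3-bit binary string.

Modulo-2 division of 110000101001 by 1101:
  pos 0: 1100 XOR 1101 = 0001
  pos 3: 1001 XOR 1101 = 0100
  pos 4: 1000 XOR 1101 = 0101
  pos 5: 1011 XOR 1101 = 0110
  pos 6: 1100 XOR 1101 = 0001
Remainder = 101 (nonzero — an error is detected).

101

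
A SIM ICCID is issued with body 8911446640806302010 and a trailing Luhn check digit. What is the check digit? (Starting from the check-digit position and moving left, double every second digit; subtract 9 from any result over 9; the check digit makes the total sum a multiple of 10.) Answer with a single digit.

6

Partial digits right→left: 0 1 0 2 0 3 6 0 8 0 4 6 6 4 4 1 1 9 8
Double every second digit counting from the check-digit position (so the 1st, 3rd, 5th, ... of the partial from the right).
  doubled (with −9 where >9): 0 0 0 3 7 8 3 8 2 7 → sum 38
  kept as-is: 1 2 3 0 0 6 4 1 9 → sum 26
Total = 38 + 26 = 64.
Check digit = (10 − (64 mod 10)) mod 10 = 6.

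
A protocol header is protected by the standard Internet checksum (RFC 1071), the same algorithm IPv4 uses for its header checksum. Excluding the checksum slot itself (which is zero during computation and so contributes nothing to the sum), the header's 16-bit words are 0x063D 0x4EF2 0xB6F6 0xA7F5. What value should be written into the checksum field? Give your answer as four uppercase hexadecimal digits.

One's-complement addition (fold any carry out of bit 15 back into bit 0):
  0x063D + 0x4EF2 = 0x0552F
  0x552F + 0xB6F6 = 0x10C25 → wrap carry → 0x0C26
  0x0C26 + 0xA7F5 = 0x0B41B
One's-complement sum = 0xB41B.
Checksum = ~0xB41B & 0xFFFF = 0x4BE4.

4BE4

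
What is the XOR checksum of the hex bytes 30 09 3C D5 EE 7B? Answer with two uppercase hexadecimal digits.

45

XOR the bytes together:
  start with 0x30
  0x30 ⊕ 0x09 = 0x39
  0x39 ⊕ 0x3C = 0x05
  0x05 ⊕ 0xD5 = 0xD0
  0xD0 ⊕ 0xEE = 0x3E
  0x3E ⊕ 0x7B = 0x45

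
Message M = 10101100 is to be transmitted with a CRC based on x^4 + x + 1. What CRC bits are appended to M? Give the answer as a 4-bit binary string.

0011

Append 4 zeros: 101011000000. Divide by 10011 (XOR where the leading bit is 1):
  pos 0: 10101 XOR 10011 = 00110
  pos 2: 11010 XOR 10011 = 01001
  pos 3: 10010 XOR 10011 = 00001
  pos 7: 10000 XOR 10011 = 00011
Remainder (last 4 bits) = 0011. This is the CRC / FCS.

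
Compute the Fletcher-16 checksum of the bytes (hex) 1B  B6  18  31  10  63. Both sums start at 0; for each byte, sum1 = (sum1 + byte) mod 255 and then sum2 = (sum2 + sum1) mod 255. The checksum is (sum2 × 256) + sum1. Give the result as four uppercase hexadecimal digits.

Running sums (mod 255):
  after byte 0 (1B): sum1=27, sum2=27
  after byte 1 (B6): sum1=209, sum2=236
  after byte 2 (18): sum1=233, sum2=214
  after byte 3 (31): sum1=27, sum2=241
  after byte 4 (10): sum1=43, sum2=29
  after byte 5 (63): sum1=142, sum2=171
Checksum = sum2·256 + sum1 = 171·256 + 142 = 43918 = 0xAB8E.

AB8E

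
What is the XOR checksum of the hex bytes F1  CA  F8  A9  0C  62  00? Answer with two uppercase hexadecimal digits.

04

XOR the bytes together:
  start with 0xF1
  0xF1 ⊕ 0xCA = 0x3B
  0x3B ⊕ 0xF8 = 0xC3
  0xC3 ⊕ 0xA9 = 0x6A
  0x6A ⊕ 0x0C = 0x66
  0x66 ⊕ 0x62 = 0x04
  0x04 ⊕ 0x00 = 0x04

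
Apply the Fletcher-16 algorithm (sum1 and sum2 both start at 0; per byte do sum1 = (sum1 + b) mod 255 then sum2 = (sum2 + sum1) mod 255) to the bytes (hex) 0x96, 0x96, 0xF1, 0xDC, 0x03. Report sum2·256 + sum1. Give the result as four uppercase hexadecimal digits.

DDFE

Running sums (mod 255):
  after byte 0 (0x96): sum1=150, sum2=150
  after byte 1 (0x96): sum1=45, sum2=195
  after byte 2 (0xF1): sum1=31, sum2=226
  after byte 3 (0xDC): sum1=251, sum2=222
  after byte 4 (0x03): sum1=254, sum2=221
Checksum = sum2·256 + sum1 = 221·256 + 254 = 56830 = 0xDDFE.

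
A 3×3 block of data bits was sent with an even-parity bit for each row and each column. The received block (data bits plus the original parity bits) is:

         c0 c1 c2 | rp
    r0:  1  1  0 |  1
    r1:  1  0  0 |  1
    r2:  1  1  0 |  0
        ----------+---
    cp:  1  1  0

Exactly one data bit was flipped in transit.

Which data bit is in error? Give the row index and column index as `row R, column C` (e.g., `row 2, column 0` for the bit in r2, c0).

Recompute each row's even parity and compare to rp:
  r0: data parity 0, sent rp 1 → mismatch
  r1: data parity 1, sent rp 1 → ok
  r2: data parity 0, sent rp 0 → ok
Recompute each column's even parity and compare to cp:
  c0: data parity 1, sent cp 1 → ok
  c1: data parity 0, sent cp 1 → mismatch
  c2: data parity 0, sent cp 0 → ok
Exactly one row (r0) and one column (c1) fail → the flipped bit is at their intersection.

row 0, column 1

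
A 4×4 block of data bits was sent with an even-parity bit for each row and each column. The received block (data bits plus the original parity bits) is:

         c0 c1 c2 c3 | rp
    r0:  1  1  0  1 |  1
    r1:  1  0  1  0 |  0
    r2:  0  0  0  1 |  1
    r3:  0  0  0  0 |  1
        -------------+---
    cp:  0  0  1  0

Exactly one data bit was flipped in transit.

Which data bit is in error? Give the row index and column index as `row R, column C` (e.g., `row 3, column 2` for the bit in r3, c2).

row 3, column 1

Recompute each row's even parity and compare to rp:
  r0: data parity 1, sent rp 1 → ok
  r1: data parity 0, sent rp 0 → ok
  r2: data parity 1, sent rp 1 → ok
  r3: data parity 0, sent rp 1 → mismatch
Recompute each column's even parity and compare to cp:
  c0: data parity 0, sent cp 0 → ok
  c1: data parity 1, sent cp 0 → mismatch
  c2: data parity 1, sent cp 1 → ok
  c3: data parity 0, sent cp 0 → ok
Exactly one row (r3) and one column (c1) fail → the flipped bit is at their intersection.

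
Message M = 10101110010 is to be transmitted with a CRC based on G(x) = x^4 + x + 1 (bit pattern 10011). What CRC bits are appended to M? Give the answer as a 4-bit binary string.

1000

Append 4 zeros: 101011100100000. Divide by 10011 (XOR where the leading bit is 1):
  pos 0: 10101 XOR 10011 = 00110
  pos 2: 11011 XOR 10011 = 01000
  pos 3: 10000 XOR 10011 = 00011
  pos 6: 11010 XOR 10011 = 01001
  pos 7: 10010 XOR 10011 = 00001
Remainder (last 4 bits) = 1000. This is the CRC / FCS.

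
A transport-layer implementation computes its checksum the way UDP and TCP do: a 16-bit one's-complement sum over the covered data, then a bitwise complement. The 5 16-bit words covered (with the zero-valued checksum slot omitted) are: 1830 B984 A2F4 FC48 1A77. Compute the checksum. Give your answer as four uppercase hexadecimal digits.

7496

One's-complement addition (fold any carry out of bit 15 back into bit 0):
  0x1830 + 0xB984 = 0x0D1B4
  0xD1B4 + 0xA2F4 = 0x174A8 → wrap carry → 0x74A9
  0x74A9 + 0xFC48 = 0x170F1 → wrap carry → 0x70F2
  0x70F2 + 0x1A77 = 0x08B69
One's-complement sum = 0x8B69.
Checksum = ~0x8B69 & 0xFFFF = 0x7496.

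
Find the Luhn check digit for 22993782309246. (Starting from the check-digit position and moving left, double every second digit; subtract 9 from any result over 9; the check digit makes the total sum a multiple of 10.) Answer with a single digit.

Partial digits right→left: 6 4 2 9 0 3 2 8 7 3 9 9 2 2
Double every second digit counting from the check-digit position (so the 1st, 3rd, 5th, ... of the partial from the right).
  doubled (with −9 where >9): 3 4 0 4 5 9 4 → sum 29
  kept as-is: 4 9 3 8 3 9 2 → sum 38
Total = 29 + 38 = 67.
Check digit = (10 − (67 mod 10)) mod 10 = 3.

3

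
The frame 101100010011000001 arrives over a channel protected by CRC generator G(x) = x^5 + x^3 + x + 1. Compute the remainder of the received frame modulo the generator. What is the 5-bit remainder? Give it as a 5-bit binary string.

10011

Modulo-2 division of 101100010011000001 by 101011:
  pos 0: 101100 XOR 101011 = 000111
  pos 3: 111010 XOR 101011 = 010001
  pos 4: 100010 XOR 101011 = 001001
  pos 6: 100111 XOR 101011 = 001100
  pos 8: 110000 XOR 101011 = 011011
  pos 9: 110110 XOR 101011 = 011101
  pos 10: 111010 XOR 101011 = 010001
  pos 11: 100010 XOR 101011 = 001001
Remainder = 10011 (nonzero — an error is detected).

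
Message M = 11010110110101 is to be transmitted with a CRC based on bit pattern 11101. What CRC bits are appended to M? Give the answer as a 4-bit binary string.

0010

Append 4 zeros: 110101101101010000. Divide by 11101 (XOR where the leading bit is 1):
  pos 0: 11010 XOR 11101 = 00111
  pos 2: 11111 XOR 11101 = 00010
  pos 5: 10011 XOR 11101 = 01110
  pos 6: 11100 XOR 11101 = 00001
  pos 10: 11010 XOR 11101 = 00111
  pos 12: 11100 XOR 11101 = 00001
Remainder (last 4 bits) = 0010. This is the CRC / FCS.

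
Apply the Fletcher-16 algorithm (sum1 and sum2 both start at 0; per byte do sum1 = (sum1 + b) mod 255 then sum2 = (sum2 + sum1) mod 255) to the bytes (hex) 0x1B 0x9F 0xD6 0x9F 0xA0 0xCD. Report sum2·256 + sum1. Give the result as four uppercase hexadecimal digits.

0A9F

Running sums (mod 255):
  after byte 0 (0x1B): sum1=27, sum2=27
  after byte 1 (0x9F): sum1=186, sum2=213
  after byte 2 (0xD6): sum1=145, sum2=103
  after byte 3 (0x9F): sum1=49, sum2=152
  after byte 4 (0xA0): sum1=209, sum2=106
  after byte 5 (0xCD): sum1=159, sum2=10
Checksum = sum2·256 + sum1 = 10·256 + 159 = 2719 = 0x0A9F.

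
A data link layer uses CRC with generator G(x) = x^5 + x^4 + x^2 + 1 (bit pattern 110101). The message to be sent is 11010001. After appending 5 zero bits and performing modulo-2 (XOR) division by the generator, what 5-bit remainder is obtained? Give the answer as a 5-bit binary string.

11110

Append 5 zeros: 1101000100000. Divide by 110101 (XOR where the leading bit is 1):
  pos 0: 110100 XOR 110101 = 000001
  pos 5: 101000 XOR 110101 = 011101
  pos 6: 111010 XOR 110101 = 001111
Remainder (last 5 bits) = 11110. This is the CRC / FCS.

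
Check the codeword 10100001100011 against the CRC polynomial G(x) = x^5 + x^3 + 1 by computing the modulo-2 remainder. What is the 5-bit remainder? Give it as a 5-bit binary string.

Modulo-2 division of 10100001100011 by 101001:
  pos 0: 101000 XOR 101001 = 000001
  pos 5: 101100 XOR 101001 = 000101
  pos 8: 101011 XOR 101001 = 000010
Remainder = 00010 (nonzero — an error is detected).

00010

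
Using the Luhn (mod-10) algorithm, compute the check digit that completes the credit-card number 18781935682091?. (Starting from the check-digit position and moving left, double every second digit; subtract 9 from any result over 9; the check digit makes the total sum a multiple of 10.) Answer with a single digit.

Partial digits right→left: 1 9 0 2 8 6 5 3 9 1 8 7 8 1
Double every second digit counting from the check-digit position (so the 1st, 3rd, 5th, ... of the partial from the right).
  doubled (with −9 where >9): 2 0 7 1 9 7 7 → sum 33
  kept as-is: 9 2 6 3 1 7 1 → sum 29
Total = 33 + 29 = 62.
Check digit = (10 − (62 mod 10)) mod 10 = 8.

8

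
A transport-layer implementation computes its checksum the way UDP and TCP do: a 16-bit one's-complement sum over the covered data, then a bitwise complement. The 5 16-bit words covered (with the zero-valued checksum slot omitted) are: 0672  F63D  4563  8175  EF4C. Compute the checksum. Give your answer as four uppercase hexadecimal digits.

One's-complement addition (fold any carry out of bit 15 back into bit 0):
  0x0672 + 0xF63D = 0x0FCAF
  0xFCAF + 0x4563 = 0x14212 → wrap carry → 0x4213
  0x4213 + 0x8175 = 0x0C388
  0xC388 + 0xEF4C = 0x1B2D4 → wrap carry → 0xB2D5
One's-complement sum = 0xB2D5.
Checksum = ~0xB2D5 & 0xFFFF = 0x4D2A.

4D2A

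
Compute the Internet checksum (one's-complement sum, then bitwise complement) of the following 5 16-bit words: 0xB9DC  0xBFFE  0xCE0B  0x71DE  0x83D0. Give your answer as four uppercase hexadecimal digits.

One's-complement addition (fold any carry out of bit 15 back into bit 0):
  0xB9DC + 0xBFFE = 0x179DA → wrap carry → 0x79DB
  0x79DB + 0xCE0B = 0x147E6 → wrap carry → 0x47E7
  0x47E7 + 0x71DE = 0x0B9C5
  0xB9C5 + 0x83D0 = 0x13D95 → wrap carry → 0x3D96
One's-complement sum = 0x3D96.
Checksum = ~0x3D96 & 0xFFFF = 0xC269.

C269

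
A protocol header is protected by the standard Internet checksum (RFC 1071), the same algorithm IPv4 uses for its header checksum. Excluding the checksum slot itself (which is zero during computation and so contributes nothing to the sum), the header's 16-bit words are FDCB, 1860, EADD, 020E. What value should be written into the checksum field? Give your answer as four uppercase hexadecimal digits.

One's-complement addition (fold any carry out of bit 15 back into bit 0):
  0xFDCB + 0x1860 = 0x1162B → wrap carry → 0x162C
  0x162C + 0xEADD = 0x10109 → wrap carry → 0x010A
  0x010A + 0x020E = 0x00318
One's-complement sum = 0x0318.
Checksum = ~0x0318 & 0xFFFF = 0xFCE7.

FCE7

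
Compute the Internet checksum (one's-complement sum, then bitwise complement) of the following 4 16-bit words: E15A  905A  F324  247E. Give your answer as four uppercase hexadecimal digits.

One's-complement addition (fold any carry out of bit 15 back into bit 0):
  0xE15A + 0x905A = 0x171B4 → wrap carry → 0x71B5
  0x71B5 + 0xF324 = 0x164D9 → wrap carry → 0x64DA
  0x64DA + 0x247E = 0x08958
One's-complement sum = 0x8958.
Checksum = ~0x8958 & 0xFFFF = 0x76A7.

76A7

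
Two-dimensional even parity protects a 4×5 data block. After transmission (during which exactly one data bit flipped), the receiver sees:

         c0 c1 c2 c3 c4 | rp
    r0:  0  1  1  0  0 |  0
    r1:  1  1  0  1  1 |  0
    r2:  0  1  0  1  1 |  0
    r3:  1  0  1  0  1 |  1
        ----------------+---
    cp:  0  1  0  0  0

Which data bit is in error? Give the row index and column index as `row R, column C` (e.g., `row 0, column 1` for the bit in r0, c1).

Recompute each row's even parity and compare to rp:
  r0: data parity 0, sent rp 0 → ok
  r1: data parity 0, sent rp 0 → ok
  r2: data parity 1, sent rp 0 → mismatch
  r3: data parity 1, sent rp 1 → ok
Recompute each column's even parity and compare to cp:
  c0: data parity 0, sent cp 0 → ok
  c1: data parity 1, sent cp 1 → ok
  c2: data parity 0, sent cp 0 → ok
  c3: data parity 0, sent cp 0 → ok
  c4: data parity 1, sent cp 0 → mismatch
Exactly one row (r2) and one column (c4) fail → the flipped bit is at their intersection.

row 2, column 4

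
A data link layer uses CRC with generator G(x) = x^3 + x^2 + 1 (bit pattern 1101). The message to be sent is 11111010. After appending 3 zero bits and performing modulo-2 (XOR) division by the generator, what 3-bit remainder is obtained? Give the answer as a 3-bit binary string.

Append 3 zeros: 11111010000. Divide by 1101 (XOR where the leading bit is 1):
  pos 0: 1111 XOR 1101 = 0010
  pos 2: 1010 XOR 1101 = 0111
  pos 3: 1111 XOR 1101 = 0010
  pos 5: 1000 XOR 1101 = 0101
  pos 6: 1010 XOR 1101 = 0111
  pos 7: 1110 XOR 1101 = 0011
Remainder (last 3 bits) = 011. This is the CRC / FCS.

011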